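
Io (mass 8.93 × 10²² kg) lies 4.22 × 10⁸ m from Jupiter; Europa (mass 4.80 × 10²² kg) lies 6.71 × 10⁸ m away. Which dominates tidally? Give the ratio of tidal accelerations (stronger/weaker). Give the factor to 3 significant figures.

Compare M/d³ for the two perturbers:
Io: (8.93 × 10²²) / (4.22 × 10⁸)³ = 1.188 × 10⁻³
Europa: (4.80 × 10²²) / (6.71 × 10⁸)³ = 1.589 × 10⁻⁴
Ratio (larger/smaller) = 7.48

Io, by a factor of ≈ 7.48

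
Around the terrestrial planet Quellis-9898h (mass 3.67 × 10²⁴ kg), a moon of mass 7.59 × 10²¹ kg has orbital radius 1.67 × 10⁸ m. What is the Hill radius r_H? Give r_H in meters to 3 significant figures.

1.48 × 10⁷ m

r_H ≈ a (m/3M)^(1/3)
    = (1.67 × 10⁸) × (7.59 × 10²¹ / (3 × 3.67 × 10²⁴))^(1/3)
    = 1.48 × 10⁷ m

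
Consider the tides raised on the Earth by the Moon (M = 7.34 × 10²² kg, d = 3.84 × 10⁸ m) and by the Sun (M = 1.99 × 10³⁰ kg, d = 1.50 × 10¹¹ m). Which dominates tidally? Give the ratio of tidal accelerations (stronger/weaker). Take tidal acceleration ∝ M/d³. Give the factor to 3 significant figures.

The Moon, by a factor of ≈ 2.20

Tidal stretch scales as M/d³; compute that for each body.
The Moon: (7.34 × 10²²) / (3.84 × 10⁸)³ = 1.296 × 10⁻³
The Sun: (1.99 × 10³⁰) / (1.50 × 10¹¹)³ = 5.896 × 10⁻⁴
Ratio (larger/smaller) = 2.20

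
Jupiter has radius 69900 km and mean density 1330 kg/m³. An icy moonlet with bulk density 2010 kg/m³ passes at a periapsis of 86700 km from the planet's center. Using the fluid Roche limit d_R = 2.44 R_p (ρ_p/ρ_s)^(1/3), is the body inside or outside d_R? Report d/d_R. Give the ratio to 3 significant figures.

d_R = 2.44 × (69900 km) × (1330/2010)^(1/3) = 1.486 × 10⁵ km
d/d_R = (86700) / (1.486 × 10⁵) = 0.583
Since d/d_R < 1, the body is inside the Roche limit.

inside; d/d_R ≈ 0.583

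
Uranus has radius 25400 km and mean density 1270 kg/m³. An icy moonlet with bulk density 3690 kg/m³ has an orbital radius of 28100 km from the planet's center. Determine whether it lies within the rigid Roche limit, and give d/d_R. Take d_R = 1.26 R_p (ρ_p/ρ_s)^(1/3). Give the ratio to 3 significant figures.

outside; d/d_R ≈ 1.25

d_R = 1.26 × (25400 km) × (1270/3690)^(1/3) = 22430 km
d/d_R = (28100) / (22430) = 1.25
Since d/d_R > 1, the body is outside the Roche limit.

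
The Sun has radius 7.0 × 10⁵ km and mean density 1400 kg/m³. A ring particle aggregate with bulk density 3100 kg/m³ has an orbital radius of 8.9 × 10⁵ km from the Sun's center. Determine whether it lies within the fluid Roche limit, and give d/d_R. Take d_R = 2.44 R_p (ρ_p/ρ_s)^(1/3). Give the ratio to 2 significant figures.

inside; d/d_R ≈ 0.68

d_R = 2.44 × (7.0 × 10⁵ km) × (1400/3100)^(1/3) = 1.310 × 10⁶ km
d/d_R = (8.9 × 10⁵) / (1.310 × 10⁶) = 0.68
Since d/d_R < 1, the body is inside the Roche limit.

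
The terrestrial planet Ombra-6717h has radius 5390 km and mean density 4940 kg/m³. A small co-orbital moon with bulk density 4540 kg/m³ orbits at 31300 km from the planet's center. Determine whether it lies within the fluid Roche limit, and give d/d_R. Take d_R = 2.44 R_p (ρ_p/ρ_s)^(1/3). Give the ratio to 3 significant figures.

outside; d/d_R ≈ 2.31

d_R = 2.44 × (5390 km) × (4940/4540)^(1/3) = 13530 km
d/d_R = (31300) / (13530) = 2.31
Since d/d_R > 1, the body is outside the Roche limit.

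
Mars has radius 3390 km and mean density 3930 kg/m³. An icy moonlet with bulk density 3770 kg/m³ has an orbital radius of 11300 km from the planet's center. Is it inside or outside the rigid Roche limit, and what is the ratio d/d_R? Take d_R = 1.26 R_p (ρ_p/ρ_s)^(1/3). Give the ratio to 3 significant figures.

d_R = 1.26 × (3390 km) × (3930/3770)^(1/3) = 4331 km
d/d_R = (11300) / (4331) = 2.61
Since d/d_R > 1, the body is outside the Roche limit.

outside; d/d_R ≈ 2.61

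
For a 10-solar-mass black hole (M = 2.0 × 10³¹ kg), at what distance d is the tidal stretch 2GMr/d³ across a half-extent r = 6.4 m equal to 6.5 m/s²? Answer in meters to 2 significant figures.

2GMr/d³ = a_tidal  ⇒  d = (2GMr / a_tidal)^(1/3)
d = (2 × 6.674×10⁻¹¹ × (2.0 × 10³¹) × (6.4) / (6.5))^(1/3)
  = 1.4 × 10⁷ m

1.4 × 10⁷ m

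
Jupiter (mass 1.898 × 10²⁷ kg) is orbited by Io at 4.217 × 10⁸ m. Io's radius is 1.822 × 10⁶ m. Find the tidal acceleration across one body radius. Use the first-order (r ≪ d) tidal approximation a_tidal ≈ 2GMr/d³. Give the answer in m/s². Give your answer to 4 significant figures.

6.155 × 10⁻³ m/s²

Δa = 2GMr/d³
   = 2 × (6.674 × 10⁻¹¹) × (1.898 × 10²⁷) × (1.822 × 10⁶) / (4.217 × 10⁸)³
   = 6.155 × 10⁻³ m/s²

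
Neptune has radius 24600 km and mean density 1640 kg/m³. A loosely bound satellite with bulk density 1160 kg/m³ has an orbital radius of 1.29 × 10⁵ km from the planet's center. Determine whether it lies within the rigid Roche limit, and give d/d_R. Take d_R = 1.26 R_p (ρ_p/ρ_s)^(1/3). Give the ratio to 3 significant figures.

outside; d/d_R ≈ 3.71

d_R = 1.26 × (24600 km) × (1640/1160)^(1/3) = 34790 km
d/d_R = (1.29 × 10⁵) / (34790) = 3.71
Since d/d_R > 1, the body is outside the Roche limit.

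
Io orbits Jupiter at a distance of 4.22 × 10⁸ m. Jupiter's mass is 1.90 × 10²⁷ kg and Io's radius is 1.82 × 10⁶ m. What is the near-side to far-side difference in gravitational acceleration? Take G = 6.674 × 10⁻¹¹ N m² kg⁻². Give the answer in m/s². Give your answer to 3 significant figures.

1.23 × 10⁻² m/s²

Near-to-far spans 2r, so the tidal difference is twice the near-to-center value: 4GMr/d³.
Δa = 4GMr/d³
   = 4 × (6.674 × 10⁻¹¹) × (1.90 × 10²⁷) × (1.82 × 10⁶) / (4.22 × 10⁸)³
   = 1.23 × 10⁻² m/s²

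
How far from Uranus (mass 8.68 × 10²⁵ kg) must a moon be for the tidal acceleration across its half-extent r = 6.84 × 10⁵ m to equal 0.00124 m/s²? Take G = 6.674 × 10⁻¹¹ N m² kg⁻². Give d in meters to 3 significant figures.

1.86 × 10⁸ m

2GMr/d³ = a_tidal  ⇒  d = (2GMr / a_tidal)^(1/3)
d = (2 × 6.674×10⁻¹¹ × (8.68 × 10²⁵) × (6.84 × 10⁵) / (0.00124))^(1/3)
  = 1.86 × 10⁸ m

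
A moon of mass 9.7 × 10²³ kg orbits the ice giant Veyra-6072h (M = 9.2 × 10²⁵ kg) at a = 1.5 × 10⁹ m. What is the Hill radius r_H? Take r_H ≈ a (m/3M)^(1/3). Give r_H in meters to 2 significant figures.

2.3 × 10⁸ m

r_H ≈ a (m/3M)^(1/3)
    = (1.5 × 10⁹) × (9.7 × 10²³ / (3 × 9.2 × 10²⁵))^(1/3)
    = 2.3 × 10⁸ m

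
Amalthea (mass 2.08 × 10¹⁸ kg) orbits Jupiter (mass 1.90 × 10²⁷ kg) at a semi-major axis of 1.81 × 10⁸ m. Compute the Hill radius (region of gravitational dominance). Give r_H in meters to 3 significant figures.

r_H ≈ a (m/3M)^(1/3)
    = (1.81 × 10⁸) × (2.08 × 10¹⁸ / (3 × 1.90 × 10²⁷))^(1/3)
    = 1.29 × 10⁵ m

1.29 × 10⁵ m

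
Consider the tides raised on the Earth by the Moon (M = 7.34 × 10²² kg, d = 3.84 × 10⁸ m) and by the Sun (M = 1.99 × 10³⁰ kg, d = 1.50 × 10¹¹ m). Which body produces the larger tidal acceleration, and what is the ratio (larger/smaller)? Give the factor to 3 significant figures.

Compare M/d³ for the two perturbers:
The Moon: (7.34 × 10²²) / (3.84 × 10⁸)³ = 1.296 × 10⁻³
The Sun: (1.99 × 10³⁰) / (1.50 × 10¹¹)³ = 5.896 × 10⁻⁴
Ratio (larger/smaller) = 2.20

The Moon, by a factor of ≈ 2.20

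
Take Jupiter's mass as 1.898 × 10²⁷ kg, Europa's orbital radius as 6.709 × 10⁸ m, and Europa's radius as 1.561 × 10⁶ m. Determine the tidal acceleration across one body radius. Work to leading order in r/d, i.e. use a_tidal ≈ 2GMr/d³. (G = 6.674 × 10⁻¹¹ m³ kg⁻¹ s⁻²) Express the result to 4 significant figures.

Since r ≪ d, expand the inverse-square field across one radius to get the leading 2GMr/d³ term.
a_tidal = 2GMr/d³
        = 2 × (6.674 × 10⁻¹¹) × (1.898 × 10²⁷) × (1.561 × 10⁶) / (6.709 × 10⁸)³
        = 1.310 × 10⁻³ m/s²

1.310 × 10⁻³ m/s²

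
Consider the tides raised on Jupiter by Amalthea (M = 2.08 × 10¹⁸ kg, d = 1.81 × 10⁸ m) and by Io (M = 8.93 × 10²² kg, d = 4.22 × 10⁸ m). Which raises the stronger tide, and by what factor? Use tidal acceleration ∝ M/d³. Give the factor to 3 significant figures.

Tidal acceleration ∝ M/d³, so compare M/d³ for each.
Amalthea: (2.08 × 10¹⁸) / (1.81 × 10⁸)³ = 3.508 × 10⁻⁷
Io: (8.93 × 10²²) / (4.22 × 10⁸)³ = 1.188 × 10⁻³
Ratio (larger/smaller) = 3390

Io, by a factor of ≈ 3390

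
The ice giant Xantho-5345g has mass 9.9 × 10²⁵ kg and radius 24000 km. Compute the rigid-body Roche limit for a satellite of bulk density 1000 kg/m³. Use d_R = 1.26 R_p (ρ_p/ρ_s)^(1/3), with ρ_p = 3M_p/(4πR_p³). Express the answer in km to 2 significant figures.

ρ_p = 3M_p/(4πR_p³) = 3 × (9.9 × 10²⁵) / (4π × (2.4 × 10⁷ m)³) = 1700 kg/m³
d_R = 1.26 × 24000 km × (1700/1000)^(1/3)
    = 36000 km

36000 km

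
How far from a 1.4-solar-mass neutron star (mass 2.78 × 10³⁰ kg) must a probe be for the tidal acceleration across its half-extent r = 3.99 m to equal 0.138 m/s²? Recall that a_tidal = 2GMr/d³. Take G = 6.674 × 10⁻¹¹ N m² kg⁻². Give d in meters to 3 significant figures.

2.21 × 10⁷ m

2GMr/d³ = a_tidal  ⇒  d = (2GMr / a_tidal)^(1/3)
d = (2 × 6.674×10⁻¹¹ × (2.78 × 10³⁰) × (3.99) / (0.138))^(1/3)
  = 2.21 × 10⁷ m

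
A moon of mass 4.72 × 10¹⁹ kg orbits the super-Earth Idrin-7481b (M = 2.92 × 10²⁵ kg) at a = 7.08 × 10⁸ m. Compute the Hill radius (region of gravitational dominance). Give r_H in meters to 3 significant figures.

5.76 × 10⁶ m

r_H ≈ a (m/3M)^(1/3)
    = (7.08 × 10⁸) × (4.72 × 10¹⁹ / (3 × 2.92 × 10²⁵))^(1/3)
    = 5.76 × 10⁶ m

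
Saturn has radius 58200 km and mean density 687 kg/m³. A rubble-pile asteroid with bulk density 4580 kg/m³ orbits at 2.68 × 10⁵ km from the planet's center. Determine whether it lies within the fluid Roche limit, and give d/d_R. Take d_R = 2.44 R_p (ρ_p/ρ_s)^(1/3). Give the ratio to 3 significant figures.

outside; d/d_R ≈ 3.55

d_R = 2.44 × (58200 km) × (687/4580)^(1/3) = 75450 km
d/d_R = (2.68 × 10⁵) / (75450) = 3.55
Since d/d_R > 1, the body is outside the Roche limit.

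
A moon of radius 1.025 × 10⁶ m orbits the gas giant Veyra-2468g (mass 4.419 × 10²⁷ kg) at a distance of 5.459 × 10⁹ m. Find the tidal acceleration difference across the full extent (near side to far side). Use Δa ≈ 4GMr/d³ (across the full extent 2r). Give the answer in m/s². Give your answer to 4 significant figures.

7.433 × 10⁻⁶ m/s²

a_tidal = 4GMr/d³
        = 4 × (6.674 × 10⁻¹¹) × (4.419 × 10²⁷) × (1.025 × 10⁶) / (5.459 × 10⁹)³
        = 7.433 × 10⁻⁶ m/s²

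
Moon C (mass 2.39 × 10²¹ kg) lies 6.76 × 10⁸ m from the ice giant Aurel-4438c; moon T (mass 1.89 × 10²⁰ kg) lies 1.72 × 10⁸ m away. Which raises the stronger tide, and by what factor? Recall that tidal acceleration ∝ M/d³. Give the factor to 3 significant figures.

Compare M/d³ for the two perturbers:
Moon C: (2.39 × 10²¹) / (6.76 × 10⁸)³ = 7.737 × 10⁻⁶
Moon T: (1.89 × 10²⁰) / (1.72 × 10⁸)³ = 3.714 × 10⁻⁵
Ratio (larger/smaller) = 4.80

Moon T, by a factor of ≈ 4.80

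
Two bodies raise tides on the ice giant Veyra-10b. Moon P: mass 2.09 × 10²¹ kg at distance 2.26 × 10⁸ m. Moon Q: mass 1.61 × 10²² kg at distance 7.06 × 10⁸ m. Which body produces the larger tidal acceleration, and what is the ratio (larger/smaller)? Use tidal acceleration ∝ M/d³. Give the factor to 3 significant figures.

Compare M/d³ for the two perturbers:
Moon P: (2.09 × 10²¹) / (2.26 × 10⁸)³ = 1.811 × 10⁻⁴
Moon Q: (1.61 × 10²²) / (7.06 × 10⁸)³ = 4.575 × 10⁻⁵
Ratio (larger/smaller) = 3.96

Moon P, by a factor of ≈ 3.96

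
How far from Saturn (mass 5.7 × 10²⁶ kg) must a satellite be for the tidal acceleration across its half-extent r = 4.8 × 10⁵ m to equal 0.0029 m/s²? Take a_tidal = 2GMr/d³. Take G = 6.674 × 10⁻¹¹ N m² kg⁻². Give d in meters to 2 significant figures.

2GMr/d³ = a_tidal  ⇒  d = (2GMr / a_tidal)^(1/3)
d = (2 × 6.674×10⁻¹¹ × (5.7 × 10²⁶) × (4.8 × 10⁵) / (0.0029))^(1/3)
  = 2.3 × 10⁸ m

2.3 × 10⁸ m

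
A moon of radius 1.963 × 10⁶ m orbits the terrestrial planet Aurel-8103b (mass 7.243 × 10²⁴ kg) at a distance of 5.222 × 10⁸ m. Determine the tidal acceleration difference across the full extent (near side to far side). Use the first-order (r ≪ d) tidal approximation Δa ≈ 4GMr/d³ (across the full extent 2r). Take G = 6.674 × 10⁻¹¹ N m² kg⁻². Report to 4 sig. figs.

2.665 × 10⁻⁵ m/s²

Δa = 4GMr/d³
   = 4 × (6.674 × 10⁻¹¹) × (7.243 × 10²⁴) × (1.963 × 10⁶) / (5.222 × 10⁸)³
   = 2.665 × 10⁻⁵ m/s²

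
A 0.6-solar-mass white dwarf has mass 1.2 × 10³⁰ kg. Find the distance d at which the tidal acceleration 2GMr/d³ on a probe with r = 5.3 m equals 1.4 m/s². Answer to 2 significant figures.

8.5 × 10⁶ m

2GMr/d³ = a_tidal  ⇒  d = (2GMr / a_tidal)^(1/3)
d = (2 × 6.674×10⁻¹¹ × (1.2 × 10³⁰) × (5.3) / (1.4))^(1/3)
  = 8.5 × 10⁶ m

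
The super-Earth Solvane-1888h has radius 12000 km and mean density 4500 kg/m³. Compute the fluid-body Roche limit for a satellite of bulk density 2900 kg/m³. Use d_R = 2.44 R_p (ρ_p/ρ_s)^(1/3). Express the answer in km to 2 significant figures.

d_R = 2.44 × 12000 km × (4500/2900)^(1/3)
    = 34000 km

34000 km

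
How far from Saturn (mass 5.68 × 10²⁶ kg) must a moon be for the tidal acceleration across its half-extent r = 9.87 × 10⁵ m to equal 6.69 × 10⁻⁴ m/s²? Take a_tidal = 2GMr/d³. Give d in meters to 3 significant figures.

2GMr/d³ = a_tidal  ⇒  d = (2GMr / a_tidal)^(1/3)
d = (2 × 6.674×10⁻¹¹ × (5.68 × 10²⁶) × (9.87 × 10⁵) / (6.69 × 10⁻⁴))^(1/3)
  = 4.82 × 10⁸ m

4.82 × 10⁸ m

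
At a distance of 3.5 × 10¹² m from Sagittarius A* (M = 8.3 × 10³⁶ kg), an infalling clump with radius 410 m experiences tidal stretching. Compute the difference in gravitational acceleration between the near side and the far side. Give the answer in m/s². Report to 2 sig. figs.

a_tidal = 4GMr/d³
        = 4 × (6.674 × 10⁻¹¹) × (8.3 × 10³⁶) × (410) / (3.5 × 10¹²)³
        = 2.1 × 10⁻⁸ m/s²

2.1 × 10⁻⁸ m/s²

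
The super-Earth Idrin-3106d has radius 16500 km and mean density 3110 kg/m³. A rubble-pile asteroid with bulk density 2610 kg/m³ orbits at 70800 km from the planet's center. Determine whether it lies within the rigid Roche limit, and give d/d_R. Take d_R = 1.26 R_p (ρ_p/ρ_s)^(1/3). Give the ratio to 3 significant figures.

outside; d/d_R ≈ 3.21

d_R = 1.26 × (16500 km) × (3110/2610)^(1/3) = 22040 km
d/d_R = (70800) / (22040) = 3.21
Since d/d_R > 1, the body is outside the Roche limit.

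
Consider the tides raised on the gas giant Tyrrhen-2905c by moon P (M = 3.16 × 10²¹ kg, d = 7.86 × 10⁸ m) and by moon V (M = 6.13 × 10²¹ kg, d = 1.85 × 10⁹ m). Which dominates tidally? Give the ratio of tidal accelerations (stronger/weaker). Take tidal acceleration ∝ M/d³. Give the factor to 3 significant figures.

The tide-raising term goes as M/d³ (the gradient of a 1/d² field).
Moon P: (3.16 × 10²¹) / (7.86 × 10⁸)³ = 6.508 × 10⁻⁶
Moon V: (6.13 × 10²¹) / (1.85 × 10⁹)³ = 9.682 × 10⁻⁷
Ratio (larger/smaller) = 6.72

Moon P, by a factor of ≈ 6.72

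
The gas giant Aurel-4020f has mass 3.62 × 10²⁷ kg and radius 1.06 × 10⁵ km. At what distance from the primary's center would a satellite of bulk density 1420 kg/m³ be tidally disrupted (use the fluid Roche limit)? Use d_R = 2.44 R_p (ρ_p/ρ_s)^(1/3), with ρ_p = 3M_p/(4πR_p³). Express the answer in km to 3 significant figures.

2.07 × 10⁵ km

ρ_p = 3M_p/(4πR_p³) = 3 × (3.62 × 10²⁷) / (4π × (1.06 × 10⁸ m)³) = 726 kg/m³
d_R = 2.44 × 1.06 × 10⁵ km × (726/1420)^(1/3)
    = 2.07 × 10⁵ km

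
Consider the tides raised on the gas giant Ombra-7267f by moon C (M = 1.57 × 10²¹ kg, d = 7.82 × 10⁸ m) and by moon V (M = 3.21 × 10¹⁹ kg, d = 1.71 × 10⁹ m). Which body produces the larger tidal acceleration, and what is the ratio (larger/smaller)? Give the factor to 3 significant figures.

Moon C, by a factor of ≈ 511

Tidal stretch scales as M/d³; compute that for each body.
Moon C: (1.57 × 10²¹) / (7.82 × 10⁸)³ = 3.283 × 10⁻⁶
Moon V: (3.21 × 10¹⁹) / (1.71 × 10⁹)³ = 6.420 × 10⁻⁹
Ratio (larger/smaller) = 511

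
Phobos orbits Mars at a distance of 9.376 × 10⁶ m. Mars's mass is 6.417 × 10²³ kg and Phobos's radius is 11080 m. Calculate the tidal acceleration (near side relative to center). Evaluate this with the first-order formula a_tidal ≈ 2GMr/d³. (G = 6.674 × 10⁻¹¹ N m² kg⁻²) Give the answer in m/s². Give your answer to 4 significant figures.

Δg = 2GMr/d³
   = 2 × (6.674 × 10⁻¹¹) × (6.417 × 10²³) × (11080) / (9.376 × 10⁶)³
   = 1.151 × 10⁻³ m/s²

1.151 × 10⁻³ m/s²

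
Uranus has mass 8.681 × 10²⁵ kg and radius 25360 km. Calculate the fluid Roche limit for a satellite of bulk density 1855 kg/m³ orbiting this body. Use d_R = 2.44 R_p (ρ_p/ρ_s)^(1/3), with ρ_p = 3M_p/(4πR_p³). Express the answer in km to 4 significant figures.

ρ_p = 3M_p/(4πR_p³) = 3 × (8.681 × 10²⁵) / (4π × (2.536 × 10⁷ m)³) = 1271 kg/m³
d_R = 2.44 × 25360 km × (1271/1855)^(1/3)
    = 54550 km

54550 km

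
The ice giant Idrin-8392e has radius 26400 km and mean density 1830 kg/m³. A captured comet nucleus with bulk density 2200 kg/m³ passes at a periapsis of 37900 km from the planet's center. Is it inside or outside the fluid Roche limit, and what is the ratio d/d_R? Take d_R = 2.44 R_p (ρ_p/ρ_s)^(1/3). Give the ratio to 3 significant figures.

d_R = 2.44 × (26400 km) × (1830/2200)^(1/3) = 60580 km
d/d_R = (37900) / (60580) = 0.626
Since d/d_R < 1, the body is inside the Roche limit.

inside; d/d_R ≈ 0.626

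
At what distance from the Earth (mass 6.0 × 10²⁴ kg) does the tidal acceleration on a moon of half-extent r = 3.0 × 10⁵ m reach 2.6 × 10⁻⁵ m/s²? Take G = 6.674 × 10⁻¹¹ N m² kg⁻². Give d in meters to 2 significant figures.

2GMr/d³ = a_tidal  ⇒  d = (2GMr / a_tidal)^(1/3)
d = (2 × 6.674×10⁻¹¹ × (6.0 × 10²⁴) × (3.0 × 10⁵) / (2.6 × 10⁻⁵))^(1/3)
  = 2.1 × 10⁸ m

2.1 × 10⁸ m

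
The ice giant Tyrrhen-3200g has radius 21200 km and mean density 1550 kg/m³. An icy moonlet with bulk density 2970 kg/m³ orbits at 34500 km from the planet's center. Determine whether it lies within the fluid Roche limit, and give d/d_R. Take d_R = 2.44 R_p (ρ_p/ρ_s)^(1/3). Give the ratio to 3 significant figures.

inside; d/d_R ≈ 0.828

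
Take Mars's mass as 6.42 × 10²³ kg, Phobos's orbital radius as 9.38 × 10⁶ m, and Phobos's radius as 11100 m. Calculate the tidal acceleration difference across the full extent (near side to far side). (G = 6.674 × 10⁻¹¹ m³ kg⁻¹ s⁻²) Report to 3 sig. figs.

2.31 × 10⁻³ m/s²

Δa = 4GMr/d³
   = 4 × (6.674 × 10⁻¹¹) × (6.42 × 10²³) × (11100) / (9.38 × 10⁶)³
   = 2.31 × 10⁻³ m/s²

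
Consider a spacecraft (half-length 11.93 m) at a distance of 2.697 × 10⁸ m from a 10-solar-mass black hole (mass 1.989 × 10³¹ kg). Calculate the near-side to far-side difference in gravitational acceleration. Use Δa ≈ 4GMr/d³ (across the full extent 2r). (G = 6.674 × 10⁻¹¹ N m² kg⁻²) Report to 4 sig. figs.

Δg = 4GMr/d³
   = 4 × (6.674 × 10⁻¹¹) × (1.989 × 10³¹) × (11.93) / (2.697 × 10⁸)³
   = 3.229 × 10⁻³ m/s²

3.229 × 10⁻³ m/s²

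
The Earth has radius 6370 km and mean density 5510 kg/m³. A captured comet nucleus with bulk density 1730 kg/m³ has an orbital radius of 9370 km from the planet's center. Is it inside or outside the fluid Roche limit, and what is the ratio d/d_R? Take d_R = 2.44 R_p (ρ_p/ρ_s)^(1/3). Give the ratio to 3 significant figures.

inside; d/d_R ≈ 0.410

d_R = 2.44 × (6370 km) × (5510/1730)^(1/3) = 22870 km
d/d_R = (9370) / (22870) = 0.410
Since d/d_R < 1, the body is inside the Roche limit.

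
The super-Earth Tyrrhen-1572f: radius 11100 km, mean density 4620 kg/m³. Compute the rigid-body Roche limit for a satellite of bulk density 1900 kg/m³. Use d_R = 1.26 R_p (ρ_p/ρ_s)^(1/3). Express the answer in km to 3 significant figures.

18800 km

d_R = 1.26 × 11100 km × (4620/1900)^(1/3)
    = 18800 km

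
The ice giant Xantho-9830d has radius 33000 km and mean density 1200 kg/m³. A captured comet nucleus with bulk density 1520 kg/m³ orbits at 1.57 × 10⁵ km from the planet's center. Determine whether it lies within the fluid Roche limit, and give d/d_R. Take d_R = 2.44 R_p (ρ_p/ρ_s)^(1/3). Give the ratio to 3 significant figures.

outside; d/d_R ≈ 2.11

d_R = 2.44 × (33000 km) × (1200/1520)^(1/3) = 74420 km
d/d_R = (1.57 × 10⁵) / (74420) = 2.11
Since d/d_R > 1, the body is outside the Roche limit.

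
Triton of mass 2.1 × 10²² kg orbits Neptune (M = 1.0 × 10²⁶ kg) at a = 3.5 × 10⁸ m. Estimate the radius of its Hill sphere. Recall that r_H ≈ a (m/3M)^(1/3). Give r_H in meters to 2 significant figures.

r_H ≈ a (m/3M)^(1/3)
    = (3.5 × 10⁸) × (2.1 × 10²² / (3 × 1.0 × 10²⁶))^(1/3)
    = 1.4 × 10⁷ m

1.4 × 10⁷ m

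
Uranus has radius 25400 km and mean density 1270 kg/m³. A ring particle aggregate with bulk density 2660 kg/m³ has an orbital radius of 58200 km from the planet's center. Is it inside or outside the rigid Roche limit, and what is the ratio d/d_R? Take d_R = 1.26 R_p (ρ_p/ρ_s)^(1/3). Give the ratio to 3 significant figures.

outside; d/d_R ≈ 2.33

d_R = 1.26 × (25400 km) × (1270/2660)^(1/3) = 25010 km
d/d_R = (58200) / (25010) = 2.33
Since d/d_R > 1, the body is outside the Roche limit.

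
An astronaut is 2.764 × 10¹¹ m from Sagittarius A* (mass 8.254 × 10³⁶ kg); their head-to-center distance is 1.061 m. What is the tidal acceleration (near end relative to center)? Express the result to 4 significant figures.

a_tidal = 2GMr/d³
        = 2 × (6.674 × 10⁻¹¹) × (8.254 × 10³⁶) × (1.061) / (2.764 × 10¹¹)³
        = 5.536 × 10⁻⁸ m/s²

5.536 × 10⁻⁸ m/s²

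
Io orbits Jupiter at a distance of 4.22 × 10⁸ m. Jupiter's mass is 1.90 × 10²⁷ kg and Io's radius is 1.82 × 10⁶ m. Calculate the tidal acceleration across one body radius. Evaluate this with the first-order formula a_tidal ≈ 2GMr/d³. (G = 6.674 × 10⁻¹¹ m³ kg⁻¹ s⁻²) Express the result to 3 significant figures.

6.14 × 10⁻³ m/s²

Differencing GM/(d−r)² and GM/d² to first order in r/d gives 2GMr/d³.
Δg = 2GMr/d³
   = 2 × (6.674 × 10⁻¹¹) × (1.90 × 10²⁷) × (1.82 × 10⁶) / (4.22 × 10⁸)³
   = 6.14 × 10⁻³ m/s²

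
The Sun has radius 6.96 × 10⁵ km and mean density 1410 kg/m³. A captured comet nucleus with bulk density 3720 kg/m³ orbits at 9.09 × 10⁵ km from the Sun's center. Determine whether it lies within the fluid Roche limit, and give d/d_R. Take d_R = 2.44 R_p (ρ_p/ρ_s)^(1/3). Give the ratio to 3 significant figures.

inside; d/d_R ≈ 0.740

d_R = 2.44 × (6.96 × 10⁵ km) × (1410/3720)^(1/3) = 1.229 × 10⁶ km
d/d_R = (9.09 × 10⁵) / (1.229 × 10⁶) = 0.740
Since d/d_R < 1, the body is inside the Roche limit.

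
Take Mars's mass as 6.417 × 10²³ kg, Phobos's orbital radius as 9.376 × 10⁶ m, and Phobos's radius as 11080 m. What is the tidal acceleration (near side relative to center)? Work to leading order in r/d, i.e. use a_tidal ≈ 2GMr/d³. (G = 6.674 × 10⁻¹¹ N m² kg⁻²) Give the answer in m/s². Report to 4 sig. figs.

a_tidal = 2GMr/d³
        = 2 × (6.674 × 10⁻¹¹) × (6.417 × 10²³) × (11080) / (9.376 × 10⁶)³
        = 1.151 × 10⁻³ m/s²

1.151 × 10⁻³ m/s²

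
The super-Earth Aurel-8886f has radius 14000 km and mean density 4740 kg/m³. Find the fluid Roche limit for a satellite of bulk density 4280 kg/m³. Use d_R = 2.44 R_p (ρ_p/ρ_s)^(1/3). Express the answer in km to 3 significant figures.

35300 km

d_R = 2.44 × 14000 km × (4740/4280)^(1/3)
    = 35300 km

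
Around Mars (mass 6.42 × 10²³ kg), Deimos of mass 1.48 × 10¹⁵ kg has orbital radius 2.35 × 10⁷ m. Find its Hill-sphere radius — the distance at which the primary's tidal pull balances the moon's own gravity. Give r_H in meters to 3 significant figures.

r_H ≈ a (m/3M)^(1/3)
    = (2.35 × 10⁷) × (1.48 × 10¹⁵ / (3 × 6.42 × 10²³))^(1/3)
    = 2.15 × 10⁴ m

2.15 × 10⁴ m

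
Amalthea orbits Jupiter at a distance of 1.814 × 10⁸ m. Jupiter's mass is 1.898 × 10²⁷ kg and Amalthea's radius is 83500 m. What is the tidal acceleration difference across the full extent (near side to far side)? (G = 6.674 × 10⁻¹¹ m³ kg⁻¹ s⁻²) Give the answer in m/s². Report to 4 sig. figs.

7.088 × 10⁻³ m/s²

Differencing GM/(d−r)² and GM/(d+r)² to first order in r/d gives 4GMr/d³.
a_tidal = 4GMr/d³
        = 4 × (6.674 × 10⁻¹¹) × (1.898 × 10²⁷) × (83500) / (1.814 × 10⁸)³
        = 7.088 × 10⁻³ m/s²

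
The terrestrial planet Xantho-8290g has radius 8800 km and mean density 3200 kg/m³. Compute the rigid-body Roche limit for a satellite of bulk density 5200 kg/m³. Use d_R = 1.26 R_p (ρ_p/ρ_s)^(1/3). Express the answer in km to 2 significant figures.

d_R = 1.26 × 8800 km × (3200/5200)^(1/3)
    = 9400 km

9400 km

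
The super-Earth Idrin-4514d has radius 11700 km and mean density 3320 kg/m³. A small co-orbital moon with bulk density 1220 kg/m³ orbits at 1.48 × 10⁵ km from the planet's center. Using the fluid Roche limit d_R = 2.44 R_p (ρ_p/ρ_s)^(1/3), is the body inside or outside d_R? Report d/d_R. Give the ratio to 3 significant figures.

outside; d/d_R ≈ 3.71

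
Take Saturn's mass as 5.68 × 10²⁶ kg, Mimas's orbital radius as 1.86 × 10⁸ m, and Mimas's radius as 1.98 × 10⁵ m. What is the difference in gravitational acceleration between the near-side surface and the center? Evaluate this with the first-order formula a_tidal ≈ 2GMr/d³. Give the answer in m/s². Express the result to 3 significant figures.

2.33 × 10⁻³ m/s²

Δa = 2GMr/d³
   = 2 × (6.674 × 10⁻¹¹) × (5.68 × 10²⁶) × (1.98 × 10⁵) / (1.86 × 10⁸)³
   = 2.33 × 10⁻³ m/s²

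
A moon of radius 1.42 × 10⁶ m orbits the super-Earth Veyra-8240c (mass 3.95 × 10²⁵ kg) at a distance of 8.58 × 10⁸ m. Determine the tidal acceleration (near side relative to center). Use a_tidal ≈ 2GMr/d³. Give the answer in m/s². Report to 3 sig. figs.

1.19 × 10⁻⁵ m/s²

Since r ≪ d, expand the inverse-square field across one radius to get the leading 2GMr/d³ term.
Δg = 2GMr/d³
   = 2 × (6.674 × 10⁻¹¹) × (3.95 × 10²⁵) × (1.42 × 10⁶) / (8.58 × 10⁸)³
   = 1.19 × 10⁻⁵ m/s²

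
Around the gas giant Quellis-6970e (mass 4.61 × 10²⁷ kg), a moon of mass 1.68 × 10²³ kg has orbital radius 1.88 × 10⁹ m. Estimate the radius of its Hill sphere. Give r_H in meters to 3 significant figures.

4.32 × 10⁷ m

r_H ≈ a (m/3M)^(1/3)
    = (1.88 × 10⁹) × (1.68 × 10²³ / (3 × 4.61 × 10²⁷))^(1/3)
    = 4.32 × 10⁷ m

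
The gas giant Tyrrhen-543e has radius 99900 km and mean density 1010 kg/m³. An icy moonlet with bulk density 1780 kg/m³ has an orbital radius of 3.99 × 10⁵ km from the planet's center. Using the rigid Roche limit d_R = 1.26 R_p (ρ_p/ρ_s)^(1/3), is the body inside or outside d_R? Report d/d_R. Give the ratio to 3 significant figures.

d_R = 1.26 × (99900 km) × (1010/1780)^(1/3) = 1.042 × 10⁵ km
d/d_R = (3.99 × 10⁵) / (1.042 × 10⁵) = 3.83
Since d/d_R > 1, the body is outside the Roche limit.

outside; d/d_R ≈ 3.83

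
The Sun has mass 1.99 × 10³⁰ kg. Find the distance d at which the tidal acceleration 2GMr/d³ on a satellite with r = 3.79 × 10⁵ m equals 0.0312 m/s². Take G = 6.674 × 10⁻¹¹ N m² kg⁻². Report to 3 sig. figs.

1.48 × 10⁹ m

2GMr/d³ = a_tidal  ⇒  d = (2GMr / a_tidal)^(1/3)
d = (2 × 6.674×10⁻¹¹ × (1.99 × 10³⁰) × (3.79 × 10⁵) / (0.0312))^(1/3)
  = 1.48 × 10⁹ m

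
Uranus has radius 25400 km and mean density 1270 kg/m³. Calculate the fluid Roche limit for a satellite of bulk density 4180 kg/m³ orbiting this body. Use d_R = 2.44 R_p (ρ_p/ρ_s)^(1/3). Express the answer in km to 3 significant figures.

41700 km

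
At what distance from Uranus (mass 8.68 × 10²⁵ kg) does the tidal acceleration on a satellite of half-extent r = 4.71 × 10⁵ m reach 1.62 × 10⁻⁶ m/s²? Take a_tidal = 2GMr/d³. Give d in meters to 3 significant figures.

2GMr/d³ = a_tidal  ⇒  d = (2GMr / a_tidal)^(1/3)
d = (2 × 6.674×10⁻¹¹ × (8.68 × 10²⁵) × (4.71 × 10⁵) / (1.62 × 10⁻⁶))^(1/3)
  = 1.50 × 10⁹ m

1.50 × 10⁹ m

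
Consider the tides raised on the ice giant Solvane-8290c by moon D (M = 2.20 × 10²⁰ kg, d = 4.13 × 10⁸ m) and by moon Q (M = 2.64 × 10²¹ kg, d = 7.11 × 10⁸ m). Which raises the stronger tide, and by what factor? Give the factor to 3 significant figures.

Moon Q, by a factor of ≈ 2.35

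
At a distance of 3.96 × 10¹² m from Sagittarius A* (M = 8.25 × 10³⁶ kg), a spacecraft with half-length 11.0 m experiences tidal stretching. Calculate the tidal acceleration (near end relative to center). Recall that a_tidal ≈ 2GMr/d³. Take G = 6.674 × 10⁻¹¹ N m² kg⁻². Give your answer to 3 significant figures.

1.95 × 10⁻¹⁰ m/s²

a_tidal = 2GMr/d³
        = 2 × (6.674 × 10⁻¹¹) × (8.25 × 10³⁶) × (11.0) / (3.96 × 10¹²)³
        = 1.95 × 10⁻¹⁰ m/s²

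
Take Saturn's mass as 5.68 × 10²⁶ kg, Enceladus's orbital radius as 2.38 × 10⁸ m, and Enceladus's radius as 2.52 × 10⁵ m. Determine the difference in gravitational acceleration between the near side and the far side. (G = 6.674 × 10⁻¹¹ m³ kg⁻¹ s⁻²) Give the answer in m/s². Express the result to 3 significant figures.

Δa = 4GMr/d³
   = 4 × (6.674 × 10⁻¹¹) × (5.68 × 10²⁶) × (2.52 × 10⁵) / (2.38 × 10⁸)³
   = 2.83 × 10⁻³ m/s²

2.83 × 10⁻³ m/s²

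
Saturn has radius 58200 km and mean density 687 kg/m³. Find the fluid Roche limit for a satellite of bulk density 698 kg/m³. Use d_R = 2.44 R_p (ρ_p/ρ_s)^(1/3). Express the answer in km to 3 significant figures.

1.41 × 10⁵ km

d_R = 2.44 × 58200 km × (687/698)^(1/3)
    = 1.41 × 10⁵ km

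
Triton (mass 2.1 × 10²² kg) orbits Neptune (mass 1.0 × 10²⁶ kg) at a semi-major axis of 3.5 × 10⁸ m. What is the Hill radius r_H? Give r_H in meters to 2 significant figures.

1.4 × 10⁷ m

r_H ≈ a (m/3M)^(1/3)
    = (3.5 × 10⁸) × (2.1 × 10²² / (3 × 1.0 × 10²⁶))^(1/3)
    = 1.4 × 10⁷ m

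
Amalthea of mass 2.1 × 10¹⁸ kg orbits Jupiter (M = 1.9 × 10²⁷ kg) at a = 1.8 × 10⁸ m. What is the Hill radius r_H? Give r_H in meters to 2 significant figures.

1.3 × 10⁵ m

r_H ≈ a (m/3M)^(1/3)
    = (1.8 × 10⁸) × (2.1 × 10¹⁸ / (3 × 1.9 × 10²⁷))^(1/3)
    = 1.3 × 10⁵ m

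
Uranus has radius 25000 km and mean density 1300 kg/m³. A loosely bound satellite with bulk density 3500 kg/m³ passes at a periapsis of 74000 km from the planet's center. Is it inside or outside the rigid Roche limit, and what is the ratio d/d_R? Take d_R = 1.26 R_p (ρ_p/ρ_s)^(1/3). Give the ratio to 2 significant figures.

d_R = 1.26 × (25000 km) × (1300/3500)^(1/3) = 22640 km
d/d_R = (74000) / (22640) = 3.3
Since d/d_R > 1, the body is outside the Roche limit.

outside; d/d_R ≈ 3.3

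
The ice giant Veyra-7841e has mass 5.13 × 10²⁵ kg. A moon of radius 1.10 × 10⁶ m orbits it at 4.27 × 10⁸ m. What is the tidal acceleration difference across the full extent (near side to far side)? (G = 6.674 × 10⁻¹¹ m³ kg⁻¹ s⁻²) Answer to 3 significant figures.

Δg = 4GMr/d³
   = 4 × (6.674 × 10⁻¹¹) × (5.13 × 10²⁵) × (1.10 × 10⁶) / (4.27 × 10⁸)³
   = 1.93 × 10⁻⁴ m/s²

1.93 × 10⁻⁴ m/s²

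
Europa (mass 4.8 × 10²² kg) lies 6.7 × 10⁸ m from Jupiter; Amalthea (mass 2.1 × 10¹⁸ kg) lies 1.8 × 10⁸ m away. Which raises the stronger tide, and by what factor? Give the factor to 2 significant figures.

Tidal stretch scales as M/d³; compute that for each body.
Europa: (4.8 × 10²²) / (6.7 × 10⁸)³ = 1.596 × 10⁻⁴
Amalthea: (2.1 × 10¹⁸) / (1.8 × 10⁸)³ = 3.601 × 10⁻⁷
Ratio (larger/smaller) = 440

Europa, by a factor of ≈ 440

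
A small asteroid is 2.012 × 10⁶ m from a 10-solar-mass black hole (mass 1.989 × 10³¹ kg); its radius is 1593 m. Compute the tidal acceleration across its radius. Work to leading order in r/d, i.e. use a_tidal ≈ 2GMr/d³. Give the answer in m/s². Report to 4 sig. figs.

5.193 × 10⁵ m/s²

a_tidal = 2GMr/d³
        = 2 × (6.674 × 10⁻¹¹) × (1.989 × 10³¹) × (1593) / (2.012 × 10⁶)³
        = 5.193 × 10⁵ m/s²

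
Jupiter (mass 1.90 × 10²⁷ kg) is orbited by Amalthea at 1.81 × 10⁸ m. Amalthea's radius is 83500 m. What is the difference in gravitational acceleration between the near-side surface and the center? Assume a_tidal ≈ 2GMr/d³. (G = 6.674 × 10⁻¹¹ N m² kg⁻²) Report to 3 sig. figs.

Since r ≪ d, expand the inverse-square field across one radius to get the leading 2GMr/d³ term.
Δa = 2GMr/d³
   = 2 × (6.674 × 10⁻¹¹) × (1.90 × 10²⁷) × (83500) / (1.81 × 10⁸)³
   = 3.57 × 10⁻³ m/s²

3.57 × 10⁻³ m/s²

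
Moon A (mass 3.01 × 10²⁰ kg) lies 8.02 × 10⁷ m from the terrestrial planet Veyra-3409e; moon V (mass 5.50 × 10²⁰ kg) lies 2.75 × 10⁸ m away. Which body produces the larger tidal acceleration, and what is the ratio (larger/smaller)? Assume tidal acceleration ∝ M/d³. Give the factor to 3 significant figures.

Tidal acceleration ∝ M/d³, so compare M/d³ for each.
Moon A: (3.01 × 10²⁰) / (8.02 × 10⁷)³ = 5.835 × 10⁻⁴
Moon V: (5.50 × 10²⁰) / (2.75 × 10⁸)³ = 2.645 × 10⁻⁵
Ratio (larger/smaller) = 22.1

Moon A, by a factor of ≈ 22.1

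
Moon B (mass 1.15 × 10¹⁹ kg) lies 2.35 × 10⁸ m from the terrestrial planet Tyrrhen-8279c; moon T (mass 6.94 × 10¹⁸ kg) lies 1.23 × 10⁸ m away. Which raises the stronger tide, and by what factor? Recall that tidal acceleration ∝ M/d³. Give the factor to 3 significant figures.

Moon T, by a factor of ≈ 4.21

Tidal stretch scales as M/d³; compute that for each body.
Moon B: (1.15 × 10¹⁹) / (2.35 × 10⁸)³ = 8.861 × 10⁻⁷
Moon T: (6.94 × 10¹⁸) / (1.23 × 10⁸)³ = 3.729 × 10⁻⁶
Ratio (larger/smaller) = 4.21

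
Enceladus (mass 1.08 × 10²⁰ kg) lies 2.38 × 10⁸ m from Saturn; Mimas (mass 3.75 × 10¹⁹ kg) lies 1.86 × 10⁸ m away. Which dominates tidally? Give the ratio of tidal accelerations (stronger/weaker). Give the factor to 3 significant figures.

Enceladus, by a factor of ≈ 1.37

Compare M/d³ for the two perturbers:
Enceladus: (1.08 × 10²⁰) / (2.38 × 10⁸)³ = 8.011 × 10⁻⁶
Mimas: (3.75 × 10¹⁹) / (1.86 × 10⁸)³ = 5.828 × 10⁻⁶
Ratio (larger/smaller) = 1.37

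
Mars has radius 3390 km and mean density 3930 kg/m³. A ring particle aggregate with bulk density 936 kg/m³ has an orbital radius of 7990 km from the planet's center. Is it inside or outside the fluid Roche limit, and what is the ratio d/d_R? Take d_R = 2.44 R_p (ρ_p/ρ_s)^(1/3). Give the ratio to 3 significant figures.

d_R = 2.44 × (3390 km) × (3930/936)^(1/3) = 13340 km
d/d_R = (7990) / (13340) = 0.599
Since d/d_R < 1, the body is inside the Roche limit.

inside; d/d_R ≈ 0.599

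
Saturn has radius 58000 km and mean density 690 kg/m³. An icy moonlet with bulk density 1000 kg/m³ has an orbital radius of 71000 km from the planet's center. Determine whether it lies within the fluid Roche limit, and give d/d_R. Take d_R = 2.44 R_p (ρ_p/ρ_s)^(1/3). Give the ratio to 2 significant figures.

inside; d/d_R ≈ 0.57

d_R = 2.44 × (58000 km) × (690/1000)^(1/3) = 1.251 × 10⁵ km
d/d_R = (71000) / (1.251 × 10⁵) = 0.57
Since d/d_R < 1, the body is inside the Roche limit.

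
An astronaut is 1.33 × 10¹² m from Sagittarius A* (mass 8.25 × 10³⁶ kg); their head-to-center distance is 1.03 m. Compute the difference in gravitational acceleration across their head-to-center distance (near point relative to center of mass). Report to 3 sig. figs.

4.82 × 10⁻¹⁰ m/s²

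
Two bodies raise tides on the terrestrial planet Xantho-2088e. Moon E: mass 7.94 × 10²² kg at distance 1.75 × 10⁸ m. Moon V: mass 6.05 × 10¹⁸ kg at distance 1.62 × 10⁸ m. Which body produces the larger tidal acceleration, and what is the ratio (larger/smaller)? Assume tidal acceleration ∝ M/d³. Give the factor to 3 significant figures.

Moon E, by a factor of ≈ 10400

Tidal stretch scales as M/d³; compute that for each body.
Moon E: (7.94 × 10²²) / (1.75 × 10⁸)³ = 1.482 × 10⁻²
Moon V: (6.05 × 10¹⁸) / (1.62 × 10⁸)³ = 1.423 × 10⁻⁶
Ratio (larger/smaller) = 10400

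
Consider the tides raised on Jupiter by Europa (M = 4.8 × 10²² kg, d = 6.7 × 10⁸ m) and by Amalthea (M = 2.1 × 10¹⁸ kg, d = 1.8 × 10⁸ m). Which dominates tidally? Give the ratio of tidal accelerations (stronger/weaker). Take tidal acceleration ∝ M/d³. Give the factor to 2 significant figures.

Compare M/d³ for the two perturbers:
Europa: (4.8 × 10²²) / (6.7 × 10⁸)³ = 1.596 × 10⁻⁴
Amalthea: (2.1 × 10¹⁸) / (1.8 × 10⁸)³ = 3.601 × 10⁻⁷
Ratio (larger/smaller) = 440

Europa, by a factor of ≈ 440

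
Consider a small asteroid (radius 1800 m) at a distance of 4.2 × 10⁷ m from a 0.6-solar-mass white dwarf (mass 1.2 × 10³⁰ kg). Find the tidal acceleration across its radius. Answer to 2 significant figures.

Since r ≪ d, expand the inverse-square field across one radius to get the leading 2GMr/d³ term.
Δg = 2GMr/d³
   = 2 × (6.674 × 10⁻¹¹) × (1.2 × 10³⁰) × (1800) / (4.2 × 10⁷)³
   = 3.9 m/s²

3.9 m/s²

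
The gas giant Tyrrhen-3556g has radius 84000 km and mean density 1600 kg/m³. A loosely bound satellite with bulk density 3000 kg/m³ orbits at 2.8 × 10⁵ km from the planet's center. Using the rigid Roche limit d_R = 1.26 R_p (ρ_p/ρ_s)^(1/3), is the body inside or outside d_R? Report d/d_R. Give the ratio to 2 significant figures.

outside; d/d_R ≈ 3.3

d_R = 1.26 × (84000 km) × (1600/3000)^(1/3) = 85830 km
d/d_R = (2.8 × 10⁵) / (85830) = 3.3
Since d/d_R > 1, the body is outside the Roche limit.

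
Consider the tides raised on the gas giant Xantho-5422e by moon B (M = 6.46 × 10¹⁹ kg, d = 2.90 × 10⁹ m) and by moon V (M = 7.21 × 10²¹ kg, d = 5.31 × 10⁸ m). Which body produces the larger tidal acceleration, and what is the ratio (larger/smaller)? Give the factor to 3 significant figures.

Moon V, by a factor of ≈ 18200

Tidal stretch scales as M/d³; compute that for each body.
Moon B: (6.46 × 10¹⁹) / (2.90 × 10⁹)³ = 2.649 × 10⁻⁹
Moon V: (7.21 × 10²¹) / (5.31 × 10⁸)³ = 4.816 × 10⁻⁵
Ratio (larger/smaller) = 18200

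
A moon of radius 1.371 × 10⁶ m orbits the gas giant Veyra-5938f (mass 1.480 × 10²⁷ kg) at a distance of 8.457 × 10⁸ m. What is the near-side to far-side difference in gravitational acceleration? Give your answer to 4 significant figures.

Δa = 4GMr/d³
   = 4 × (6.674 × 10⁻¹¹) × (1.480 × 10²⁷) × (1.371 × 10⁶) / (8.457 × 10⁸)³
   = 8.956 × 10⁻⁴ m/s²

8.956 × 10⁻⁴ m/s²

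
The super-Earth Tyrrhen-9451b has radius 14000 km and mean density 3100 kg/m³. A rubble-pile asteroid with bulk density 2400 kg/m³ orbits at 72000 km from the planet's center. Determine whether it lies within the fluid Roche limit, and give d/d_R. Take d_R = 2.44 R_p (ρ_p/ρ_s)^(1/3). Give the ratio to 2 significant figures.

outside; d/d_R ≈ 1.9

d_R = 2.44 × (14000 km) × (3100/2400)^(1/3) = 37200 km
d/d_R = (72000) / (37200) = 1.9
Since d/d_R > 1, the body is outside the Roche limit.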